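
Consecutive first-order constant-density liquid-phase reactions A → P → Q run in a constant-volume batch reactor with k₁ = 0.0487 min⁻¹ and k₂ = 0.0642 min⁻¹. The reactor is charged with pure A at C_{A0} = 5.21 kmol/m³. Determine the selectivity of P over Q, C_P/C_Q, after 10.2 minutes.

2.50

For first-order series with pure A initially, C_P(t) = k₁C_{A0}/(k₂−k₁)·(e^(−k₁t) − e^(−k₂t)).
e^(−k₁t) = e^(−0.0487×10.2) = e^(−0.4967) = 0.6085; e^(−k₂t) = e^(−0.6548) = 0.5195.
C_P = 0.0487×5.21/(0.0642−0.0487) × (0.6085−0.5195) = 16.37×0.08899 = 1.457 kmol/m³.
C_A = C_{A0}e^(−k₁t) = 3.170 kmol/m³, so C_Q = C_{A0}−C_A−C_P = 0.5830 kmol/m³; C_P/C_Q = 2.50.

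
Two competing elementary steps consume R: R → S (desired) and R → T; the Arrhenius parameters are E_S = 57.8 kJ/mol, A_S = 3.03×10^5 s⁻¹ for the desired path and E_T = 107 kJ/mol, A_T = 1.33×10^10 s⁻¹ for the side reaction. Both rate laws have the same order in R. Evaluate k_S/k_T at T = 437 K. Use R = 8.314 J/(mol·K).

With equal orders, S_{S/T} = k_S/k_T = (A_S/A_T)·exp[(E_T−E_S)/(RT)].
(E_T−E_S)/(RT) = (107−57.8)×10³/(8.314×437) = 49200/3633 = 13.54.
k_S/k_T = (3.03×10^5/1.33×10^10)·exp(13.54) = 2.278×10^-5 × 7.605×10^5 = 17.3.

17.3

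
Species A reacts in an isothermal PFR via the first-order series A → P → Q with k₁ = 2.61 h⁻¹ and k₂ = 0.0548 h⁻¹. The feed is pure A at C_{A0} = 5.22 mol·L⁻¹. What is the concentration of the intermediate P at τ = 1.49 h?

4.80 mol·L⁻¹

For first-order series with pure A initially, C_P(τ) = k₁C_{A0}/(k₂−k₁)·(e^(−k₁τ) − e^(−k₂τ)).
e^(−k₁τ) = e^(−2.61×1.49) = e^(−3.889) = 0.02047; e^(−k₂τ) = e^(−0.08165) = 0.9216.
C_P = 2.61×5.22/(0.0548−2.61) × (0.02047−0.9216) = (-5.332)×(-0.9011) = 4.805 mol·L⁻¹.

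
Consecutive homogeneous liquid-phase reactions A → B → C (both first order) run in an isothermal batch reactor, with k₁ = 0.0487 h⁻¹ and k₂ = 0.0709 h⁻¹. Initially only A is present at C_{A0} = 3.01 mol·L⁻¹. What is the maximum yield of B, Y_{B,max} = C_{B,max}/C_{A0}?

Evaluating C_B at t_opt = ln(k₂/k₁)/(k₂−k₁) gives C_{B,max}/C_{A0} = (k₁/k₂)^[k₂/(k₂−k₁)].
= (0.0487/0.0709)^(0.0709/(0.0709−0.0487)) = (0.6869)^(3.194) = 0.3013.

0.301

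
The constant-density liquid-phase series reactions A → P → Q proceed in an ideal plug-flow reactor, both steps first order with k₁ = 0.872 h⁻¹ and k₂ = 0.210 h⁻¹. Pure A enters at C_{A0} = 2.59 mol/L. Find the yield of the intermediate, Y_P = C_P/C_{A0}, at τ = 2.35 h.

0.634

For first-order series with pure A initially, C_P(τ) = k₁C_{A0}/(k₂−k₁)·(e^(−k₁τ) − e^(−k₂τ)).
e^(−k₁τ) = e^(−0.872×2.35) = e^(−2.049) = 0.1288; e^(−k₂τ) = e^(−0.4935) = 0.6105.
C_P = 0.872×2.59/(0.210−0.872) × (0.1288−0.6105) = (-3.412)×(-0.4816) = 1.643 mol/L.
Y_P = C_P/C_{A0} = 1.643/2.59 = 0.634.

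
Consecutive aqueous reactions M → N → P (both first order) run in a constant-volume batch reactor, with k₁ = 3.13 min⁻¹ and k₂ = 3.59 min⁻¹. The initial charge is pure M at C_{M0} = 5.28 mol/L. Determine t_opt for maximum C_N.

The intermediate peaks when r₁ = r₂, i.e. k₁e^(−k₁t) = k₂e^(−k₂t), giving t_opt = ln(k₂/k₁)/(k₂−k₁).
= ln(3.59/3.13)/(3.59−3.13) = ln(1.147)/0.4600 = 0.1371/0.4600 = 0.298 min.

0.298 min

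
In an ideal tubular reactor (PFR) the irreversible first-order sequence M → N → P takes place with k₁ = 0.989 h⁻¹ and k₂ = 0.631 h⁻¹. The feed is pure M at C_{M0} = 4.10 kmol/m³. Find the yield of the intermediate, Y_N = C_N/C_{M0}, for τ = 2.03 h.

0.396

Solving the coupled first-order balances gives C_N(τ) = [k₁/(k₂−k₁)]·C_{M0}·(e^(−k₁τ) − e^(−k₂τ)).
e^(−k₁τ) = e^(−0.989×2.03) = e^(−2.008) = 0.1343; e^(−k₂τ) = e^(−1.281) = 0.2778.
C_N = 0.989×4.10/(0.631−0.989) × (0.1343−0.2778) = (-11.33)×(-0.1435) = 1.625 kmol/m³.
Y_N = C_N/C_{M0} = 1.625/4.10 = 0.396.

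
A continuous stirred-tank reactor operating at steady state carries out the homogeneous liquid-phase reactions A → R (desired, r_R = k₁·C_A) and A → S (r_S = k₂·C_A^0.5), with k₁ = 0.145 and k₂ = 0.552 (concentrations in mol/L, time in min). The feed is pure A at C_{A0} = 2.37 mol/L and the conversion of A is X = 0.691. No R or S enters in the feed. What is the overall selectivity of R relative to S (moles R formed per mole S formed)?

Exit C_A = C_{A0}(1−X) = 2.37×0.309 = 0.7323 mol/L.
In a CSTR the entire volume is at exit conditions, so r_R = 0.145×0.7323 = 0.1062 and r_S = 0.552×0.7323^0.5 = 0.4724.
Overall selectivity = C_R/C_S = r_Rτ/(r_Sτ) = r_R/r_S = 0.225.

0.225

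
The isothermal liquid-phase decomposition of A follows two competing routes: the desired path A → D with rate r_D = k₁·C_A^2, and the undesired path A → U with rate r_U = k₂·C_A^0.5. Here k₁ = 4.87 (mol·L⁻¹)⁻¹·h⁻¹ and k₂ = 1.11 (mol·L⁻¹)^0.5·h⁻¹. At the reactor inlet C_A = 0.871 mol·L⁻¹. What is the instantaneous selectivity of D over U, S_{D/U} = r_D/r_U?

3.57

S_{D/U} = r_D/r_U = (k₁·C_A^2)/(k₂·C_A^0.5) = (k₁/k₂)·C_A^1.5.
= (4.87×0.8710^2) / (1.11×0.8710^0.5) = 3.695/1.036 = 3.57.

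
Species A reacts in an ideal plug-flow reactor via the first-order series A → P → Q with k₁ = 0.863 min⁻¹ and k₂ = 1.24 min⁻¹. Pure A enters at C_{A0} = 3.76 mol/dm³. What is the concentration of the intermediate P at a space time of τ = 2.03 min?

The intermediate concentration in a first-order A→B→C sequence is C_P = k₁C_{A0}(e^(−k₁τ) − e^(−k₂τ))/(k₂−k₁).
e^(−k₁τ) = e^(−0.863×2.03) = e^(−1.752) = 0.1734; e^(−k₂τ) = e^(−2.517) = 0.08069.
C_P = 0.863×3.76/(1.24−0.863) × (0.1734−0.08069) = 8.607×0.09276 = 0.7984 mol/dm³.

0.798 mol/dm³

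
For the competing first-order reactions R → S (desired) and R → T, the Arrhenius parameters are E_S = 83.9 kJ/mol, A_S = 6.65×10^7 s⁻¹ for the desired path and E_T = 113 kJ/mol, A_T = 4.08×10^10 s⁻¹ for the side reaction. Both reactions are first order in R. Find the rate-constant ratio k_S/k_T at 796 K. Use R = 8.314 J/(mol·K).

Since both paths have the same order in R, the concentration cancels and S_{S/T} = k_S/k_T = (A_S/A_T)·exp[(E_T−E_S)/(RT)].
(E_T−E_S)/(RT) = (113−83.9)×10³/(8.314×796) = 29100/6618 = 4.397.
k_S/k_T = (6.65×10^7/4.08×10^10)·exp(4.397) = 0.001630 × 81.22 = 0.132.
Since E_S < E_T, lowering the temperature improves selectivity toward S.

0.132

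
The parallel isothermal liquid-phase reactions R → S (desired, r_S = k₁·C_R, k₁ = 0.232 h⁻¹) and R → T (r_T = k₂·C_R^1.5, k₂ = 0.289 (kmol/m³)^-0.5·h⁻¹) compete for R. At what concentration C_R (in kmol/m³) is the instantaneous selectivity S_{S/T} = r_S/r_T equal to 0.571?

S_{S/T} = (k₁/k₂)·C_R^-0.5 ⇒ C_R = (S·k₂/k₁)^(-2).
= (0.571×0.289/0.232)^(-2) = (0.7113)^(-2) = 1.98 kmol/m³.

1.98 kmol/m³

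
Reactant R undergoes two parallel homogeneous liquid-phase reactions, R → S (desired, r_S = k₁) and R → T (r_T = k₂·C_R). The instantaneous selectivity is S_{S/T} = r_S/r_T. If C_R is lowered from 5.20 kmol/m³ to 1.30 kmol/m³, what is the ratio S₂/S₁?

4.00

S_{S/T} = (k₁/k₂)·C_R⁻¹, so S₂/S₁ = (C_{R,2}/C_{R,1})⁻¹.
= 5.20/1.30 = 4.00.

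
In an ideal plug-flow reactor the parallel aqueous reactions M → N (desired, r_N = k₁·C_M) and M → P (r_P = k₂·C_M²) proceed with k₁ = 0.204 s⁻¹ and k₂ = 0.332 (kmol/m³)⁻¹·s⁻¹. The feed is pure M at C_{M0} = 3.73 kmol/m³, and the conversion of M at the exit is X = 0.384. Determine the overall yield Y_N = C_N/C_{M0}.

C_M = C_{M0}(1−X) = 2.298 kmol/m³.
Along a PFR/batch, dC_N/dC_M = −r_N/(r_N+r_P) = −k₁/(k₁+k₂·C_M).
Integrating from C_{M0} to C_M: C_N = (0.204/0.332)·ln[(0.204+0.332·3.73)/(0.204+0.332·2.30)] = 0.6145·ln(1.442/0.9668) = 0.2458 kmol/m³.
Y_N = C_N/C_{M0} = 0.2458/3.73 = 0.0659.

0.0659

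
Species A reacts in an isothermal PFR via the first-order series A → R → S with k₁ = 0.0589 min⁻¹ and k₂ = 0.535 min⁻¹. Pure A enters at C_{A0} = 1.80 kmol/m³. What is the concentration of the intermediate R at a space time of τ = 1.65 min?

The intermediate concentration in a first-order A→B→C sequence is C_R = k₁C_{A0}(e^(−k₁τ) − e^(−k₂τ))/(k₂−k₁).
e^(−k₁τ) = e^(−0.0589×1.65) = e^(−0.09718) = 0.9074; e^(−k₂τ) = e^(−0.8828) = 0.4136.
C_R = 0.0589×1.80/(0.535−0.0589) × (0.9074−0.4136) = 0.2227×0.4937 = 0.1099 kmol/m³.

0.110 kmol/m³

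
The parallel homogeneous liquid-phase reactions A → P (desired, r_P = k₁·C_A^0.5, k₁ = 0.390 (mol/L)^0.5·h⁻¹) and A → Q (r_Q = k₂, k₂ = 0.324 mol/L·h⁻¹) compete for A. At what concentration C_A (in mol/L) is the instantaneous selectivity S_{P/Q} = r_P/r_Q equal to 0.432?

S_{P/Q} = (k₁/k₂)·C_A^0.5 ⇒ C_A = (S·k₂/k₁)^(2).
= (0.432×0.324/0.390)^(2) = (0.3589)^(2) = 0.129 mol/L.

0.129 mol/L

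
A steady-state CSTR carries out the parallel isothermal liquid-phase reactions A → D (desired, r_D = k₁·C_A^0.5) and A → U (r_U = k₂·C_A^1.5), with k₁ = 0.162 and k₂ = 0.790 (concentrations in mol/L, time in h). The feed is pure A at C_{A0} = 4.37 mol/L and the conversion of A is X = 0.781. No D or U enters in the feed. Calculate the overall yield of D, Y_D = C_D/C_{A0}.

0.138

Exit C_A = C_{A0}(1−X) = 4.37×0.219 = 0.9570 mol/L.
A CSTR operates uniformly at the exit composition, giving r_D = 0.1585 and r_U = 0.7396 (each k·C_A^n at C_A = 0.9570).
Fraction of consumed A going to D: r_D/(r_D+r_U) = 0.1765.
C_D = 0.1765·C_{A0}·X = 0.1765×4.37×0.781 = 0.602 mol/L; Y_D = C_D/C_{A0} = 0.138.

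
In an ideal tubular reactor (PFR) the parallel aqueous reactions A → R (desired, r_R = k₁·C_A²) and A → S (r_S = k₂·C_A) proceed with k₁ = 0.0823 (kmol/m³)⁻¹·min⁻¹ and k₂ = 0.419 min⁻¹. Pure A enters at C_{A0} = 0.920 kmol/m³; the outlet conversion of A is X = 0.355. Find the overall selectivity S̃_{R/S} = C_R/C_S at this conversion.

0.148

C_A = C_{A0}(1−X) = 0.5934 kmol/m³.
Along a PFR/batch, dC_S/dC_A = −r_S/(r_R+r_S) = −k₂/(k₂+k₁·C_A).
Integrating from C_{A0} to C_A: C_S = (0.419/0.0823)·ln[(0.419+0.0823·0.920)/(0.419+0.0823·0.593)] = 5.091·ln(0.4947/0.4678) = 0.2844 kmol/m³.
Then C_R = (C_{A0}−C_A) − C_S = 0.3266 − 0.2844 = 0.04219 kmol/m³.
S̃_{R/S} = C_R/C_S = 0.04219/0.2844 = 0.148.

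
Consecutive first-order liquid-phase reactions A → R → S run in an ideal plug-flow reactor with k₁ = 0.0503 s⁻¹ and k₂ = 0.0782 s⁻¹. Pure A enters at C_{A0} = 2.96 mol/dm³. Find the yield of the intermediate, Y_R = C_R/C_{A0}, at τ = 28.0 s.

Solving the coupled first-order balances gives C_R(τ) = [k₁/(k₂−k₁)]·C_{A0}·(e^(−k₁τ) − e^(−k₂τ)).
e^(−k₁τ) = e^(−0.0503×28.0) = e^(−1.408) = 0.2445; e^(−k₂τ) = e^(−2.190) = 0.1120.
C_R = 0.0503×2.96/(0.0782−0.0503) × (0.2445−0.1120) = 5.336×0.1326 = 0.7075 mol/dm³.
Y_R = C_R/C_{A0} = 0.7075/2.96 = 0.239.

0.239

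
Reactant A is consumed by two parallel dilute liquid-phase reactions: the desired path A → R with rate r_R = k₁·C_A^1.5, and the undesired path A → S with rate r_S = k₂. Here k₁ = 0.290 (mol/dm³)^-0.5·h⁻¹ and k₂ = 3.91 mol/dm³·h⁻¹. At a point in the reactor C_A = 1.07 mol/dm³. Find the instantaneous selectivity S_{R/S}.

0.0821

S_{R/S} = r_R/r_S = (k₁·C_A^1.5)/(k₂) = (k₁/k₂)·C_A^1.5.
= (0.290×1.070^1.5) / (3.91) = 0.3210/3.910 = 0.0821.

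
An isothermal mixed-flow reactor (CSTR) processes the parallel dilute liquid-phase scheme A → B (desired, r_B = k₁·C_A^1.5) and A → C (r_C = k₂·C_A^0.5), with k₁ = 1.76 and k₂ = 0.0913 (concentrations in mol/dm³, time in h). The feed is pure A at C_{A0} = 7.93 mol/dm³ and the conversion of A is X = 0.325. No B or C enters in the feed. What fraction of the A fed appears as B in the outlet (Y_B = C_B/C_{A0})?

Exit C_A = C_{A0}(1−X) = 7.93×0.675 = 5.353 mol/dm³.
In a CSTR the entire volume is at exit conditions, so r_B = 1.76×5.353^1.5 = 21.80 and r_C = 0.0913×5.353^0.5 = 0.2112.
Fraction of consumed A going to B: r_B/(r_B+r_C) = 0.9904.
C_B = 0.9904·C_{A0}·X = 0.9904×7.93×0.325 = 2.55 mol/dm³; Y_B = C_B/C_{A0} = 0.322.

0.322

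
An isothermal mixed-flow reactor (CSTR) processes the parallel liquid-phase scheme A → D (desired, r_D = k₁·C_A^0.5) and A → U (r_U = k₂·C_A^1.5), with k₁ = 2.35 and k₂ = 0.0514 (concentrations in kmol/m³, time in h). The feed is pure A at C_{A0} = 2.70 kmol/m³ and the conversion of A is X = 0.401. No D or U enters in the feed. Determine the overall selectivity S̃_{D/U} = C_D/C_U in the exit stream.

Exit C_A = C_{A0}(1−X) = 2.70×0.599 = 1.617 kmol/m³.
In a CSTR the entire volume is at exit conditions, so r_D = 2.35×1.617^0.5 = 2.989 and r_U = 0.0514×1.617^1.5 = 0.1057.
Overall selectivity = C_D/C_U = r_Dτ/(r_Uτ) = r_D/r_U = 28.3.

28.3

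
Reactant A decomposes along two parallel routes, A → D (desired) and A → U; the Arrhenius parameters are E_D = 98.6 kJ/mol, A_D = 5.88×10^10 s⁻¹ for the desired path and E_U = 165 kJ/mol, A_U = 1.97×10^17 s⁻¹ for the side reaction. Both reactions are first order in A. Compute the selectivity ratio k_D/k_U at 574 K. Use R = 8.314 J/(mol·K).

k_D/k_U = (A_D/A_U)·exp[−(E_D−E_U)/(RT)] = (A_D/A_U)·exp[(E_U−E_D)/(RT)].
(E_U−E_D)/(RT) = (165−98.6)×10³/(8.314×574) = 66400/4772 = 13.91.
k_D/k_U = (5.88×10^10/1.97×10^17)·exp(13.91) = 2.985×10^-7 × 1.103×10^6 = 0.329.
Since E_D < E_U, lowering the temperature improves selectivity toward D.

0.329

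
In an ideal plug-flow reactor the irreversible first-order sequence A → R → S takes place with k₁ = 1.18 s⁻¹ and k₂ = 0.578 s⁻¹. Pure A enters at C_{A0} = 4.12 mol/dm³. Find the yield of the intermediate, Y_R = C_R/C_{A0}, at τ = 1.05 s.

0.501

Solving the coupled first-order balances gives C_R(τ) = [k₁/(k₂−k₁)]·C_{A0}·(e^(−k₁τ) − e^(−k₂τ)).
e^(−k₁τ) = e^(−1.18×1.05) = e^(−1.239) = 0.2897; e^(−k₂τ) = e^(−0.6069) = 0.5450.
C_R = 1.18×4.12/(0.578−1.18) × (0.2897−0.5450) = (-8.076)×(-0.2554) = 2.062 mol/dm³.
Y_R = C_R/C_{A0} = 2.062/4.12 = 0.501.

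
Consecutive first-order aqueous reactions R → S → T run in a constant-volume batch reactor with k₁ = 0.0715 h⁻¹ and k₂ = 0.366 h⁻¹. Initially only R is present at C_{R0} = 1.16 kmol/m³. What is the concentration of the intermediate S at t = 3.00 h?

Solving the coupled first-order balances gives C_S(t) = [k₁/(k₂−k₁)]·C_{R0}·(e^(−k₁t) − e^(−k₂t)).
e^(−k₁t) = e^(−0.0715×3.00) = e^(−0.2145) = 0.8069; e^(−k₂t) = e^(−1.098) = 0.3335.
C_S = 0.0715×1.16/(0.366−0.0715) × (0.8069−0.3335) = 0.2816×0.4734 = 0.1333 kmol/m³.

0.133 kmol/m³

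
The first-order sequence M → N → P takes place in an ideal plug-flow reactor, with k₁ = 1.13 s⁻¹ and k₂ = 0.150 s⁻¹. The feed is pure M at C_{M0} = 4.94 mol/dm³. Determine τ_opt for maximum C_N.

2.06 s

For first-order series the maximum of C_N occurs at τ_opt = ln(k₂/k₁)/(k₂−k₁).
= ln(0.150/1.13)/(0.150−1.13) = ln(0.1327)/-0.9800 = -2.019/-0.9800 = 2.06 s.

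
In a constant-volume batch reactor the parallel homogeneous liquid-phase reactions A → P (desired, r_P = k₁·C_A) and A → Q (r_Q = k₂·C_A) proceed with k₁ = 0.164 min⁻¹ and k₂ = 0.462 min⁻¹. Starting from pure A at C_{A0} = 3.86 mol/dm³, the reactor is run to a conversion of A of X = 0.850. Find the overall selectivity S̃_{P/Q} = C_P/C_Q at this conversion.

C_A = C_{A0}(1−X) = 0.5790 mol/dm³.
Both paths are first order in A, so the instantaneous fraction to P is constant: dC_P/d(−C_A) = k₁/(k₁+k₂) = 0.2620.
C_P = 0.2620·(C_{A0}−C_A) = 0.2620×3.281 = 0.860 mol/dm³.
C_Q = (C_{A0}−C_A)−C_P = 2.421 mol/dm³; S̃_{P/Q} = 0.8596/2.421 = 0.355.

0.355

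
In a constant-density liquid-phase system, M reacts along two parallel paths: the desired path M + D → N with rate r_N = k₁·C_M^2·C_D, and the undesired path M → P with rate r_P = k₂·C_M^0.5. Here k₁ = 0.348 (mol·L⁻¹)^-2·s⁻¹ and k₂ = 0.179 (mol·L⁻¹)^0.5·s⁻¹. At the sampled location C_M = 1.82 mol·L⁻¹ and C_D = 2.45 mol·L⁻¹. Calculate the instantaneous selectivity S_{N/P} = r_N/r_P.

S_{N/P} = r_N/r_P = (k₁·C_M^2·C_D)/(k₂·C_M^0.5) = (k₁/k₂)·C_M^1.5·C_D.
= (0.348×1.820^2×2.450) / (0.179×1.820^0.5) = 2.824/0.2415 = 11.7.
Since the desired path is higher order in M, keeping C_M high (PFR or concentrated feed) favours N.

11.7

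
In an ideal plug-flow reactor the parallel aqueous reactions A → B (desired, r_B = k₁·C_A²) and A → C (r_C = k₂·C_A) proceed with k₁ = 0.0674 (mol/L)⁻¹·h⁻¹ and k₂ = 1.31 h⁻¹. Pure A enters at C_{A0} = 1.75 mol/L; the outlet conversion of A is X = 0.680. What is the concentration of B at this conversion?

0.0664 mol/L

C_A = C_{A0}(1−X) = 0.5600 mol/L.
Along a PFR/batch, dC_C/dC_A = −r_C/(r_B+r_C) = −k₂/(k₂+k₁·C_A).
Integrating from C_{A0} to C_A: C_C = (1.31/0.0674)·ln[(1.31+0.0674·1.75)/(1.31+0.0674·0.560)] = 19.44·ln(1.428/1.348) = 1.124 mol/L.
Then C_B = (C_{A0}−C_A) − C_C = 1.190 − 1.124 = 0.06644 mol/L.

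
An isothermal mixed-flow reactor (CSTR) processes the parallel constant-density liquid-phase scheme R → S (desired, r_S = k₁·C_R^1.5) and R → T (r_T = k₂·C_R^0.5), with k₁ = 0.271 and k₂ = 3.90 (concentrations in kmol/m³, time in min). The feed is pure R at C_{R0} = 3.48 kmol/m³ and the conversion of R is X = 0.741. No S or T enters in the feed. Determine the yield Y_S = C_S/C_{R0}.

0.0437

Exit C_R = C_{R0}(1−X) = 3.48×0.259 = 0.9013 kmol/m³.
A CSTR operates uniformly at the exit composition, giving r_S = 0.2319 and r_T = 3.703 (each k·C_R^n at C_R = 0.9013).
Fraction of consumed R going to S: r_S/(r_S+r_T) = 0.05894.
C_S = 0.05894·C_{R0}·X = 0.05894×3.48×0.741 = 0.152 kmol/m³; Y_S = C_S/C_{R0} = 0.0437.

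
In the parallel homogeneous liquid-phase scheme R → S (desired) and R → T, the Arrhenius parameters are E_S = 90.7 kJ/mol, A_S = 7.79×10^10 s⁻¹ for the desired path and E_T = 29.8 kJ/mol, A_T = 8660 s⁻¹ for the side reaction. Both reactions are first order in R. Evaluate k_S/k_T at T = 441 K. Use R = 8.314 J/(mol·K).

0.550

k_S/k_T = (A_S/A_T)·exp[−(E_S−E_T)/(RT)] = (A_S/A_T)·exp[(E_T−E_S)/(RT)].
(E_T−E_S)/(RT) = (29.8−90.7)×10³/(8.314×441) = -60900/3666 = -16.61.
k_S/k_T = (7.79×10^10/8660)·exp(-16.61) = 8.995×10^6 × 6.115×10^-8 = 0.550.
Since E_S > E_T, raising the temperature improves selectivity toward S.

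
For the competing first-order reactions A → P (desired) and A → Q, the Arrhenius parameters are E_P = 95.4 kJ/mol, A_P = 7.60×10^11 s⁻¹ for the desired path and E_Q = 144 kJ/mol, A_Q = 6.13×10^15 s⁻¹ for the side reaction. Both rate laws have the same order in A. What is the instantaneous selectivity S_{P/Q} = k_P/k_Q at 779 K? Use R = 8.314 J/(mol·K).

0.225

Since both paths have the same order in A, the concentration cancels and S_{P/Q} = k_P/k_Q = (A_P/A_Q)·exp[(E_Q−E_P)/(RT)].
(E_Q−E_P)/(RT) = (144−95.4)×10³/(8.314×779) = 48600/6477 = 7.504.
k_P/k_Q = (7.60×10^11/6.13×10^15)·exp(7.504) = 1.240×10^-4 × 1815 = 0.225.
Since E_P < E_Q, lowering the temperature improves selectivity toward P.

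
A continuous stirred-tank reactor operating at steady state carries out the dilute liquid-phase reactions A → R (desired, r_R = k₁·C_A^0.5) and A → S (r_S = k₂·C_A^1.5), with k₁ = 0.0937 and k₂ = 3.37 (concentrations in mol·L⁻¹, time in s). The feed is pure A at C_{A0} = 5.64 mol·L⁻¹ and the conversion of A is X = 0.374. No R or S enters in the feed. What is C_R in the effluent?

0.0165 mol·L⁻¹

Exit C_A = C_{A0}(1−X) = 5.64×0.626 = 3.531 mol·L⁻¹.
A CSTR operates uniformly at the exit composition, giving r_R = 0.1761 and r_S = 22.36 (each k·C_A^n at C_A = 3.531).
Fraction of consumed A going to R: r_R/(r_R+r_S) = 0.007814.
C_R = 0.007814·C_{A0}·X = 0.007814×5.64×0.374 = 0.0165 mol·L⁻¹.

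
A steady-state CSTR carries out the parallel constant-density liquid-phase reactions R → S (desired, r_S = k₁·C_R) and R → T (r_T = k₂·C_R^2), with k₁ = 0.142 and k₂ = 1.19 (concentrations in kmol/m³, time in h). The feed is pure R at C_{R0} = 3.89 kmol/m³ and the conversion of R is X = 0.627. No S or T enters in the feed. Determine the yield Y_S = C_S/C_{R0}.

0.0476

Exit C_R = C_{R0}(1−X) = 3.89×0.373 = 1.451 kmol/m³.
Rates in a CSTR are evaluated at the outlet concentration: r_S = 0.142×1.451 = 0.2060, r_T = 1.19×1.451^2 = 2.505.
Fraction of consumed R going to S: r_S/(r_S+r_T) = 0.07599.
C_S = 0.07599·C_{R0}·X = 0.07599×3.89×0.627 = 0.185 kmol/m³; Y_S = C_S/C_{R0} = 0.0476.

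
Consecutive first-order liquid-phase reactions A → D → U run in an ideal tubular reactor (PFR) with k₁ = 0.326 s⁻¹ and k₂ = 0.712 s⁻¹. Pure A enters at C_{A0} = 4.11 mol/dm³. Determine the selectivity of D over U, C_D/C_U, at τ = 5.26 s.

Solving the coupled first-order balances gives C_D(τ) = [k₁/(k₂−k₁)]·C_{A0}·(e^(−k₁τ) − e^(−k₂τ)).
e^(−k₁τ) = e^(−0.326×5.26) = e^(−1.715) = 0.1800; e^(−k₂τ) = e^(−3.745) = 0.02363.
C_D = 0.326×4.11/(0.712−0.326) × (0.1800−0.02363) = 3.471×0.1564 = 0.5428 mol/dm³.
C_A = C_{A0}e^(−k₁τ) = 0.7398 mol/dm³, so C_U = C_{A0}−C_A−C_D = 2.827 mol/dm³; C_D/C_U = 0.192.

0.192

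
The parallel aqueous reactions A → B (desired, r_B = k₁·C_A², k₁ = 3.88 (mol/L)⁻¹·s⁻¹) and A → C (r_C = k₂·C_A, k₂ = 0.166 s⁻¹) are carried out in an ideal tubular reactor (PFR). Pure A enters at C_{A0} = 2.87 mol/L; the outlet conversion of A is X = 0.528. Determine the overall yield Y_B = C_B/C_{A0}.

C_A = C_{A0}(1−X) = 1.355 mol/L.
Along a PFR/batch, dC_C/dC_A = −r_C/(r_B+r_C) = −k₂/(k₂+k₁·C_A).
Integrating from C_{A0} to C_A: C_C = (0.166/3.88)·ln[(0.166+3.88·2.87)/(0.166+3.88·1.35)] = 0.04278·ln(11.30/5.422) = 0.03142 mol/L.
Then C_B = (C_{A0}−C_A) − C_C = 1.515 − 0.03142 = 1.484 mol/L.
Y_B = C_B/C_{A0} = 1.484/2.87 = 0.517.

0.517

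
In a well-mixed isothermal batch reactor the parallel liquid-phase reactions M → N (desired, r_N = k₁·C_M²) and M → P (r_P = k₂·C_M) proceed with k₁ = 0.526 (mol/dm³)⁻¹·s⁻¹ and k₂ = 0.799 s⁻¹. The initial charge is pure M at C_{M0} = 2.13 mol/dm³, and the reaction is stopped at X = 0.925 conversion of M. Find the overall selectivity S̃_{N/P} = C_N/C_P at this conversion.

C_M = C_{M0}(1−X) = 0.1597 mol/dm³.
Along a PFR/batch, dC_P/dC_M = −r_P/(r_N+r_P) = −k₂/(k₂+k₁·C_M).
Integrating from C_{M0} to C_M: C_P = (0.799/0.526)·ln[(0.799+0.526·2.13)/(0.799+0.526·0.160)] = 1.519·ln(1.919/0.8830) = 1.179 mol/dm³.
Then C_N = (C_{M0}−C_M) − C_P = 1.970 − 1.179 = 0.7909 mol/dm³.
S̃_{N/P} = C_N/C_P = 0.7909/1.179 = 0.671.

0.671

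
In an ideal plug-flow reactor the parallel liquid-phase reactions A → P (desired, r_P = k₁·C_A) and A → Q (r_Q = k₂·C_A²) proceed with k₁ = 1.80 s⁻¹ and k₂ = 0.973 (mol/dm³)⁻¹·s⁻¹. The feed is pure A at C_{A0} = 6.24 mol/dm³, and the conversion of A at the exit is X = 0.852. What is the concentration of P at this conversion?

C_A = C_{A0}(1−X) = 0.9235 mol/dm³.
Along a PFR/batch, dC_P/dC_A = −r_P/(r_P+r_Q) = −k₁/(k₁+k₂·C_A).
Integrating from C_{A0} to C_A: C_P = (1.80/0.973)·ln[(1.80+0.973·6.24)/(1.80+0.973·0.924)] = 1.850·ln(7.872/2.699) = 1.980 mol/dm³.

1.98 mol/dm³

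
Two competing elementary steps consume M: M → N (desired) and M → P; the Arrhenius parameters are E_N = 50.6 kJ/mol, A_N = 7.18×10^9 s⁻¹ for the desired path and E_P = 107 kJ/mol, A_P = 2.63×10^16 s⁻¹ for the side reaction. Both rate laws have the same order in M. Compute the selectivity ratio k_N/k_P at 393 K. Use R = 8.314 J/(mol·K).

8.56

Since both paths have the same order in M, the concentration cancels and S_{N/P} = k_N/k_P = (A_N/A_P)·exp[(E_P−E_N)/(RT)].
(E_P−E_N)/(RT) = (107−50.6)×10³/(8.314×393) = 56400/3267 = 17.26.
k_N/k_P = (7.18×10^9/2.63×10^16)·exp(17.26) = 2.730×10^-7 × 3.137×10^7 = 8.56.
Since E_N < E_P, lowering the temperature improves selectivity toward N.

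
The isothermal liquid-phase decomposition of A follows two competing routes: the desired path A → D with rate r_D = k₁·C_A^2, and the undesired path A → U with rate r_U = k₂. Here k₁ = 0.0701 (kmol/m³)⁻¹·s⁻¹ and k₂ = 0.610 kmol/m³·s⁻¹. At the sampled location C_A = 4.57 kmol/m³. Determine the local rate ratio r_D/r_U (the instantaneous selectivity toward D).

2.40

S_{D/U} = r_D/r_U = (k₁·C_A^2)/(k₂) = (k₁/k₂)·C_A^2.
= (0.0701×4.570^2) / (0.610) = 1.464/0.6100 = 2.40.
Since the desired path is higher order in A, keeping C_A high (PFR or concentrated feed) favours D.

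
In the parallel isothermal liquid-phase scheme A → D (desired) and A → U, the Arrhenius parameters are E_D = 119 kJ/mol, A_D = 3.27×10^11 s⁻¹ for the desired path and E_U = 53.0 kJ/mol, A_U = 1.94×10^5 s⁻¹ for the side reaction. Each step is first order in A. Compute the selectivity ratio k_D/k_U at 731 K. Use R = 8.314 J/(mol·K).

32.4

With equal orders, S_{D/U} = k_D/k_U = (A_D/A_U)·exp[(E_U−E_D)/(RT)].
(E_U−E_D)/(RT) = (53.0−119)×10³/(8.314×731) = -66000/6078 = -10.86.
k_D/k_U = (3.27×10^11/1.94×10^5)·exp(-10.86) = 1.686×10^6 × 1.922×10^-5 = 32.4.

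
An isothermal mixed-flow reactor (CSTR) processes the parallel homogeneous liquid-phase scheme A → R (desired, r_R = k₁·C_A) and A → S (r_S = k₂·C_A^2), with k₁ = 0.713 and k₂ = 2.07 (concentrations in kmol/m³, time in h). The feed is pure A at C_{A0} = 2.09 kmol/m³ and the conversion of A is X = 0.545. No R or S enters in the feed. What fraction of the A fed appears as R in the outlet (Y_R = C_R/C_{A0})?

Exit C_A = C_{A0}(1−X) = 2.09×0.455 = 0.9509 kmol/m³.
Rates in a CSTR are evaluated at the outlet concentration: r_R = 0.713×0.9509 = 0.6780, r_S = 2.07×0.9509^2 = 1.872.
Fraction of consumed A going to R: r_R/(r_R+r_S) = 0.2659.
C_R = 0.2659·C_{A0}·X = 0.2659×2.09×0.545 = 0.303 kmol/m³; Y_R = C_R/C_{A0} = 0.145.

0.145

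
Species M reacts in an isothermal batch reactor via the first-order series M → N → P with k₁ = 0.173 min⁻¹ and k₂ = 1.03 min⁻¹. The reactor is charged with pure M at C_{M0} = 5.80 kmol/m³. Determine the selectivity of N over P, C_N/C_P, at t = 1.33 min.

The intermediate concentration in a first-order A→B→C sequence is C_N = k₁C_{M0}(e^(−k₁t) − e^(−k₂t))/(k₂−k₁).
e^(−k₁t) = e^(−0.173×1.33) = e^(−0.2301) = 0.7945; e^(−k₂t) = e^(−1.370) = 0.2541.
C_N = 0.173×5.80/(1.03−0.173) × (0.7945−0.2541) = 1.171×0.5403 = 0.6326 kmol/m³.
C_M = C_{M0}e^(−k₁t) = 4.608 kmol/m³, so C_P = C_{M0}−C_M−C_N = 0.5595 kmol/m³; C_N/C_P = 1.13.

1.13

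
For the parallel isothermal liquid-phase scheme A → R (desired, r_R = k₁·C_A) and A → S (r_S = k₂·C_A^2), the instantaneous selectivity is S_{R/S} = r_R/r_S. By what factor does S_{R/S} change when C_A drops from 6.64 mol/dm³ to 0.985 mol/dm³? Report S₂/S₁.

6.74

S_{R/S} = (k₁/k₂)·C_A⁻¹, so S₂/S₁ = (C_{A,2}/C_{A,1})⁻¹.
= 6.64/0.985 = 6.74.
Selectivity toward R rises as C_A falls — low-concentration operation is favoured.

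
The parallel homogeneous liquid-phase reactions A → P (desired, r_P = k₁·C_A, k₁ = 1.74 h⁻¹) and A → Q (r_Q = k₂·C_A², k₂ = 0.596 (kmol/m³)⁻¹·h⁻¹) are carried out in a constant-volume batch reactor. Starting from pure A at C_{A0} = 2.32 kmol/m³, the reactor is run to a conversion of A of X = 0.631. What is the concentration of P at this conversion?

C_A = C_{A0}(1−X) = 0.8561 kmol/m³.
Along a PFR/batch, dC_P/dC_A = −r_P/(r_P+r_Q) = −k₁/(k₁+k₂·C_A).
Integrating from C_{A0} to C_A: C_P = (1.74/0.596)·ln[(1.74+0.596·2.32)/(1.74+0.596·0.856)] = 2.919·ln(3.123/2.250) = 0.9566 kmol/m³.

0.957 kmol/m³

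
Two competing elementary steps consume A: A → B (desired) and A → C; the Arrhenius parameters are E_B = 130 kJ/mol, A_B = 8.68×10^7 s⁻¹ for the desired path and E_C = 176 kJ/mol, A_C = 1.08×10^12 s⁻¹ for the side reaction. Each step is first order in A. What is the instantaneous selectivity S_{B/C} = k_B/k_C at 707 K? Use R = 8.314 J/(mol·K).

Since both paths have the same order in A, the concentration cancels and S_{B/C} = k_B/k_C = (A_B/A_C)·exp[(E_C−E_B)/(RT)].
(E_C−E_B)/(RT) = (176−130)×10³/(8.314×707) = 46000/5878 = 7.826.
k_B/k_C = (8.68×10^7/1.08×10^12)·exp(7.826) = 8.037×10^-5 × 2504 = 0.201.

0.201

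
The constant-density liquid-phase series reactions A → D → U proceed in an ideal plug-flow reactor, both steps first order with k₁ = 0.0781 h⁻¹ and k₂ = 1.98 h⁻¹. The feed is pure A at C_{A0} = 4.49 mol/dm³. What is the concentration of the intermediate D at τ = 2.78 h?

The intermediate concentration in a first-order A→B→C sequence is C_D = k₁C_{A0}(e^(−k₁τ) − e^(−k₂τ))/(k₂−k₁).
e^(−k₁τ) = e^(−0.0781×2.78) = e^(−0.2171) = 0.8048; e^(−k₂τ) = e^(−5.504) = 0.004069.
C_D = 0.0781×4.49/(1.98−0.0781) × (0.8048−0.004069) = 0.1844×0.8008 = 0.1476 mol/dm³.

0.148 mol/dm³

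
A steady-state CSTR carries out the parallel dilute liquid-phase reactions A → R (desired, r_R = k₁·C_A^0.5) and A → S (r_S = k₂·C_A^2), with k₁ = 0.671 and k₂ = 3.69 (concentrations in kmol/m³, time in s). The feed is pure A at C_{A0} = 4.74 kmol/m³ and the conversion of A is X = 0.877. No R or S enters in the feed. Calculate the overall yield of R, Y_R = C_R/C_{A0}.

0.254

Exit C_A = C_{A0}(1−X) = 4.74×0.123 = 0.5830 kmol/m³.
A CSTR operates uniformly at the exit composition, giving r_R = 0.5123 and r_S = 1.254 (each k·C_A^n at C_A = 0.5830).
Fraction of consumed A going to R: r_R/(r_R+r_S) = 0.2900.
C_R = 0.2900·C_{A0}·X = 0.2900×4.74×0.877 = 1.21 kmol/m³; Y_R = C_R/C_{A0} = 0.254.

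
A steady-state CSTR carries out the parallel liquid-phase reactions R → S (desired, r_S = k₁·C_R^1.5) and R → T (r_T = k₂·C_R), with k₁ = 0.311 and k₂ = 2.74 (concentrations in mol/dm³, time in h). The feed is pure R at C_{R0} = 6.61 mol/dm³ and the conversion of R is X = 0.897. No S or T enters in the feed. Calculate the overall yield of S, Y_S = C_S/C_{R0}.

Exit C_R = C_{R0}(1−X) = 6.61×0.103 = 0.6808 mol/dm³.
Rates in a CSTR are evaluated at the outlet concentration: r_S = 0.311×0.6808^1.5 = 0.1747, r_T = 2.74×0.6808 = 1.865.
Fraction of consumed R going to S: r_S/(r_S+r_T) = 0.08563.
C_S = 0.08563·C_{R0}·X = 0.08563×6.61×0.897 = 0.508 mol/dm³; Y_S = C_S/C_{R0} = 0.0768.

0.0768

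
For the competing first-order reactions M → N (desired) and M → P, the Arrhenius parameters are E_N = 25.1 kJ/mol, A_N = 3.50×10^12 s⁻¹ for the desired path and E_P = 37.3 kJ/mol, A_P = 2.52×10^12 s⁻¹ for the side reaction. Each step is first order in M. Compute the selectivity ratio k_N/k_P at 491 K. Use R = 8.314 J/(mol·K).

k_N/k_P = (A_N/A_P)·exp[−(E_N−E_P)/(RT)] = (A_N/A_P)·exp[(E_P−E_N)/(RT)].
(E_P−E_N)/(RT) = (37.3−25.1)×10³/(8.314×491) = 12200/4082 = 2.989.
k_N/k_P = (3.50×10^12/2.52×10^12)·exp(2.989) = 1.389 × 19.86 = 27.6.
Since E_N < E_P, lowering the temperature improves selectivity toward N.

27.6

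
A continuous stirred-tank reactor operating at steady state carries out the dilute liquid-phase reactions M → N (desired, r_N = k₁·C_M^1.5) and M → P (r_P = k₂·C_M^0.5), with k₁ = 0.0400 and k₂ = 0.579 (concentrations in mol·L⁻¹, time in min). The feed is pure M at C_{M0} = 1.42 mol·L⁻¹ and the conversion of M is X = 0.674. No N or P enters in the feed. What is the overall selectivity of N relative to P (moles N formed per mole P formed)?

0.0320

Exit C_M = C_{M0}(1−X) = 1.42×0.326 = 0.4629 mol·L⁻¹.
A CSTR operates uniformly at the exit composition, giving r_N = 0.01260 and r_P = 0.3939 (each k·C_M^n at C_M = 0.4629).
Overall selectivity = C_N/C_P = r_Nτ/(r_Pτ) = r_N/r_P = 0.0320.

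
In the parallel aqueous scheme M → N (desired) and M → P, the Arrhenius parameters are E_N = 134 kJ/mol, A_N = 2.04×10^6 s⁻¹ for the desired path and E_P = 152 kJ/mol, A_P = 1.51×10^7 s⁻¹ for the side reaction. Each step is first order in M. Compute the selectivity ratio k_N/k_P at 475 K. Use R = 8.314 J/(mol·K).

12.9

Since both paths have the same order in M, the concentration cancels and S_{N/P} = k_N/k_P = (A_N/A_P)·exp[(E_P−E_N)/(RT)].
(E_P−E_N)/(RT) = (152−134)×10³/(8.314×475) = 18000/3949 = 4.558.
k_N/k_P = (2.04×10^6/1.51×10^7)·exp(4.558) = 0.1351 × 95.39 = 12.9.
Since E_N < E_P, lowering the temperature improves selectivity toward N.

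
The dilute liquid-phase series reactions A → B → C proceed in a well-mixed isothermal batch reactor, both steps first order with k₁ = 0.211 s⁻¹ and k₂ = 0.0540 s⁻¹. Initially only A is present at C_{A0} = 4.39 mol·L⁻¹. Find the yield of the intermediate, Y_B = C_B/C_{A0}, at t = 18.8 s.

0.462

Solving the coupled first-order balances gives C_B(t) = [k₁/(k₂−k₁)]·C_{A0}·(e^(−k₁t) − e^(−k₂t)).
e^(−k₁t) = e^(−0.211×18.8) = e^(−3.967) = 0.01893; e^(−k₂t) = e^(−1.015) = 0.3623.
C_B = 0.211×4.39/(0.0540−0.211) × (0.01893−0.3623) = (-5.900)×(-0.3434) = 2.026 mol·L⁻¹.
Y_B = C_B/C_{A0} = 2.026/4.39 = 0.462.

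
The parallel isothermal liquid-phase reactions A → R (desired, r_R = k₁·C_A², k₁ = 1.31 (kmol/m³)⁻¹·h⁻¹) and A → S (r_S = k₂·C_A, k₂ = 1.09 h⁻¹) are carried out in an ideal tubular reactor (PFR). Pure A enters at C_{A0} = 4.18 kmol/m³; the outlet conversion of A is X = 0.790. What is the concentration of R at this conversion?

2.41 kmol/m³

C_A = C_{A0}(1−X) = 0.8778 kmol/m³.
Along a PFR/batch, dC_S/dC_A = −r_S/(r_R+r_S) = −k₂/(k₂+k₁·C_A).
Integrating from C_{A0} to C_A: C_S = (1.09/1.31)·ln[(1.09+1.31·4.18)/(1.09+1.31·0.878)] = 0.8321·ln(6.566/2.240) = 0.8948 kmol/m³.
Then C_R = (C_{A0}−C_A) − C_S = 3.302 − 0.8948 = 2.407 kmol/m³.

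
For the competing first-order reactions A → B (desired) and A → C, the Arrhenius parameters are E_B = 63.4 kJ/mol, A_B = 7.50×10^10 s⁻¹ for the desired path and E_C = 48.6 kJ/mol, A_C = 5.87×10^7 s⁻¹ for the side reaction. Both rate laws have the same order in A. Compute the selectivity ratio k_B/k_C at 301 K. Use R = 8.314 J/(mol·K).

3.45

Since both paths have the same order in A, the concentration cancels and S_{B/C} = k_B/k_C = (A_B/A_C)·exp[(E_C−E_B)/(RT)].
(E_C−E_B)/(RT) = (48.6−63.4)×10³/(8.314×301) = -14800/2503 = -5.914.
k_B/k_C = (7.50×10^10/5.87×10^7)·exp(-5.914) = 1278 × 0.002701 = 3.45.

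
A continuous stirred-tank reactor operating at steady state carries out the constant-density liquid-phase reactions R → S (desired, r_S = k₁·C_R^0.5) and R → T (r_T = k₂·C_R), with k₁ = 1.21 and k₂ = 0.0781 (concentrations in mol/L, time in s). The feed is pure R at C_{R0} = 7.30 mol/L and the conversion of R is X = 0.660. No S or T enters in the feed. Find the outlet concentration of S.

Exit C_R = C_{R0}(1−X) = 7.30×0.340 = 2.482 mol/L.
In a CSTR the entire volume is at exit conditions, so r_S = 1.21×2.482^0.5 = 1.906 and r_T = 0.0781×2.482 = 0.1938.
Fraction of consumed R going to S: r_S/(r_S+r_T) = 0.9077.
C_S = 0.9077·C_{R0}·X = 0.9077×7.30×0.660 = 4.37 mol/L.

4.37 mol/L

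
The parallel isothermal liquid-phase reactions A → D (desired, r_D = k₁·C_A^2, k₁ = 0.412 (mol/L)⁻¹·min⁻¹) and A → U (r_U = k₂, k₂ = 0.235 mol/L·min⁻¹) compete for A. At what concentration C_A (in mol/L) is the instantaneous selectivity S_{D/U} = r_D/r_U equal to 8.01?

2.14 mol/L

S_{D/U} = (k₁/k₂)·C_A^2 ⇒ C_A = (S·k₂/k₁)^(0.5).
= (8.01×0.235/0.412)^(0.5) = (4.569)^(0.5) = 2.14 mol/L.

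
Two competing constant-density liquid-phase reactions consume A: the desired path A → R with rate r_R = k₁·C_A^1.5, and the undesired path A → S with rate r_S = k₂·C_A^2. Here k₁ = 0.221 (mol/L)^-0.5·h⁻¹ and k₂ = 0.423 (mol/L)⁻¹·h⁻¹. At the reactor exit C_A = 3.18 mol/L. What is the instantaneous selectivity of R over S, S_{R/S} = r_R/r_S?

S_{R/S} = r_R/r_S = (k₁·C_A^1.5)/(k₂·C_A^2) = (k₁/k₂)·C_A^-0.5.
= (0.221×3.180^1.5) / (0.423×3.180^2) = 1.253/4.278 = 0.293.
The undesired path is higher order in A, so low C_A (CSTR or dilute feed) favours R.

0.293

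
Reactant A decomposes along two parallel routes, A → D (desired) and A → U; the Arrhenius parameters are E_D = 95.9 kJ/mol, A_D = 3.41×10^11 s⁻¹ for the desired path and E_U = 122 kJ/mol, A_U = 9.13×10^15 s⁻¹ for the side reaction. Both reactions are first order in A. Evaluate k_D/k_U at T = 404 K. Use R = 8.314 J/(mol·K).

Since both paths have the same order in A, the concentration cancels and S_{D/U} = k_D/k_U = (A_D/A_U)·exp[(E_U−E_D)/(RT)].
(E_U−E_D)/(RT) = (122−95.9)×10³/(8.314×404) = 26100/3359 = 7.771.
k_D/k_U = (3.41×10^11/9.13×10^15)·exp(7.771) = 3.735×10^-5 × 2370 = 0.0885.

0.0885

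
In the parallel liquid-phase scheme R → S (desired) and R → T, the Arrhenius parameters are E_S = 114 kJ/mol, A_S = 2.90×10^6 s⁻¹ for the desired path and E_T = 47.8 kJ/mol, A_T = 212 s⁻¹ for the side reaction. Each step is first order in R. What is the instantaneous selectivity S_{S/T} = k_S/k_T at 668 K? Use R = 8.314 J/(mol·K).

With equal orders, S_{S/T} = k_S/k_T = (A_S/A_T)·exp[(E_T−E_S)/(RT)].
(E_T−E_S)/(RT) = (47.8−114)×10³/(8.314×668) = -66200/5554 = -11.92.
k_S/k_T = (2.90×10^6/212)·exp(-11.92) = 13679 × 6.657×10^-6 = 0.0911.

0.0911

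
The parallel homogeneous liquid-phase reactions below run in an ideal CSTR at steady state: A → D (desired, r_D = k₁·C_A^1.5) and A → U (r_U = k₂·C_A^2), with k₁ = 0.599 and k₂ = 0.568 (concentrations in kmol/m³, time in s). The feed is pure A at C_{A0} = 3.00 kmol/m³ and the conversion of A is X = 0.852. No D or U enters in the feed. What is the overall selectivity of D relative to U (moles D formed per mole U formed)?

Exit C_A = C_{A0}(1−X) = 3.00×0.148 = 0.4440 kmol/m³.
Rates in a CSTR are evaluated at the outlet concentration: r_D = 0.599×0.4440^1.5 = 0.1772, r_U = 0.568×0.4440^2 = 0.1120.
Overall selectivity = C_D/C_U = r_Dτ/(r_Uτ) = r_D/r_U = 1.58.

1.58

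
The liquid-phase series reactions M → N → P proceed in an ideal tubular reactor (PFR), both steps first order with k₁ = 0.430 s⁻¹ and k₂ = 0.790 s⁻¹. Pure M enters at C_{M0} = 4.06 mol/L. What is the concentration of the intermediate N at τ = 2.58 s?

0.967 mol/L

The intermediate concentration in a first-order A→B→C sequence is C_N = k₁C_{M0}(e^(−k₁τ) − e^(−k₂τ))/(k₂−k₁).
e^(−k₁τ) = e^(−0.430×2.58) = e^(−1.109) = 0.3298; e^(−k₂τ) = e^(−2.038) = 0.1303.
C_N = 0.430×4.06/(0.790−0.430) × (0.3298−0.1303) = 4.849×0.1995 = 0.9674 mol/L.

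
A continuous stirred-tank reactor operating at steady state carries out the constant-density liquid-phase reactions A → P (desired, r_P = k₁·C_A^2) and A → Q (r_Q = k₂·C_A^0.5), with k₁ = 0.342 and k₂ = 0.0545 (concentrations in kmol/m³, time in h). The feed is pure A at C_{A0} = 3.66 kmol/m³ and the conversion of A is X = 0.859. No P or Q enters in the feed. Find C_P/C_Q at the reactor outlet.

2.33

Exit C_A = C_{A0}(1−X) = 3.66×0.141 = 0.5161 kmol/m³.
A CSTR operates uniformly at the exit composition, giving r_P = 0.09108 and r_Q = 0.03915 (each k·C_A^n at C_A = 0.5161).
Overall selectivity = C_P/C_Q = r_Pτ/(r_Qτ) = r_P/r_Q = 2.33.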